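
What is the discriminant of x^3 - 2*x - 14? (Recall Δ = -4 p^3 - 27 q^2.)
Δ = -5260

For a depressed cubic x^3 + p x + q the discriminant is Δ = -4 p^3 - 27 q^2 = -4*(-2)^3 - 27*(-14)^2 = 32 - 5292 = -5260.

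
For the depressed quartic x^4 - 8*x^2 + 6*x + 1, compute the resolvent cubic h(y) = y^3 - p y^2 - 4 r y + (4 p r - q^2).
h(y) = y^3 + 8*y^2 - 4*y - 68

Identify coefficients: p = -8, q = 6, r = 1.
Plug into h(y) = y^3 - p y^2 - 4 r y + (4 p r - q^2):
  h(y) = y^3 - (-8) y^2 - 4*(1) y + (4*(-8)*(1) - (6)^2)
       = y^3 + (8) y^2 + (-4) y + (-68).
Simplifying: h(y) = y^3 + 8*y^2 - 4*y - 68.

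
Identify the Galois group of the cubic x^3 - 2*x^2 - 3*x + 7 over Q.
Gal(K/Q) = S_3 (symmetric group of order 6)

Compute the discriminant of x^3 + (-2)*x^2 + (-3)*x + (7): Δ = -199. Since Δ is not a rational square, the Galois group is not contained in A_3; it must be the full S_3 (irreducibility of the cubic rules out anything smaller).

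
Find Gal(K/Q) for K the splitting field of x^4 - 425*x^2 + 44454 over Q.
Gal(K/Q) = V_4 (Klein four-group, Z/2Z × Z/2Z)

f factors as (x^2 - 239)(x^2 - 186), so the splitting field is K = Q(sqrt(239), sqrt(186)). The elements 239, 186, 44454 are all non-squares in Q, so sqrt(239) and sqrt(186) generate independent quadratic extensions. Thus [K:Q] = 4 and Gal(K/Q) is generated by the two order-2 automorphisms sqrt(239) ↦ -sqrt(239) and sqrt(186) ↦ -sqrt(186), giving V_4.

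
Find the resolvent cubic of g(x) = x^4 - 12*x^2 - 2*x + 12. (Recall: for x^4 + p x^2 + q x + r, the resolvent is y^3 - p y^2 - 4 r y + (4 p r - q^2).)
h(y) = y^3 + 12*y^2 - 48*y - 580

Identify coefficients: p = -12, q = -2, r = 12.
Plug into h(y) = y^3 - p y^2 - 4 r y + (4 p r - q^2):
  h(y) = y^3 - (-12) y^2 - 4*(12) y + (4*(-12)*(12) - (-2)^2)
       = y^3 + (12) y^2 + (-48) y + (-580).
Simplifying: h(y) = y^3 + 12*y^2 - 48*y - 580.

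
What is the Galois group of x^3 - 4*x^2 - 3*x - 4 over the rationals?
Gal(K/Q) = S_3 (symmetric group of order 6)

Compute the discriminant of x^3 + (-4)*x^2 + (-3)*x + (-4): Δ = -2068. Since Δ is not a rational square, the Galois group is not contained in A_3; it must be the full S_3 (irreducibility of the cubic rules out anything smaller).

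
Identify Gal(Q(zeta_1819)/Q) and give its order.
|Gal(Q(zeta_1819)/Q)| = phi(1819) = 1696; group ≅ (Z/1819Z)^* ≅ Z/16Z × Z/106Z

The n-th cyclotomic polynomial Φ_1819(x) is the minimal polynomial of zeta_1819 over Q and has degree phi(1819) = 1696. So Q(zeta_1819) is a degree-1696 Galois extension with Galois group (Z/1819Z)^*. By CRT, (Z/1819Z)^* ≅ (Z/17Z)^* × (Z/107Z)^*. Each prime-power unit group is (Z/17Z)^* ≅ Z/16Z; (Z/107Z)^* ≅ Z/106Z. Hence Gal(Q(zeta_1819)/Q) ≅ Z/16Z × Z/106Z.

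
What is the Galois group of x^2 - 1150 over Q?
Gal(K/Q) = Z/2Z (cyclic of order 2)

x^2 - 1150 is irreducible over Q since 1150 is not a rational square. The splitting field Q(sqrt(1150)) has degree 2 over Q, and its unique nontrivial automorphism is sqrt(1150) ↦ -sqrt(1150). Hence Gal(Q(sqrt(1150))/Q) = Z/2Z.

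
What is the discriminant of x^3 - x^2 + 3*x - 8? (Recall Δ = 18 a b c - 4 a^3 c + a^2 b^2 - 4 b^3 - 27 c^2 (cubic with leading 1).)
Δ = -1427

For x^3 + a x^2 + b x + c the discriminant is Δ = 18 a b c - 4 a^3 c + a^2 b^2 - 4 b^3 - 27 c^2.
Plug a = -1, b = 3, c = -8:
  18*(-1)*(3)*(-8) - 4*(-1)^3*(-8) + (-1)^2*(3)^2 - 4*(3)^3 - 27*(-8)^2
  = 432 + (-32) + 9 + (-108) + (-1728)
  = -1427.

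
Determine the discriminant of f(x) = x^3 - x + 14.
Δ = -5288

For a depressed cubic x^3 + p x + q the discriminant is Δ = -4 p^3 - 27 q^2 = -4*(-1)^3 - 27*(14)^2 = 4 - 5292 = -5288.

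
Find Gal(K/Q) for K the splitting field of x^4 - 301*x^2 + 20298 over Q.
Gal(K/Q) = V_4 (Klein four-group, Z/2Z × Z/2Z)

f factors as (x^2 - 102)(x^2 - 199), so the splitting field is K = Q(sqrt(102), sqrt(199)). The elements 102, 199, 20298 are all non-squares in Q, so sqrt(102) and sqrt(199) generate independent quadratic extensions. Thus [K:Q] = 4 and Gal(K/Q) is generated by the two order-2 automorphisms sqrt(102) ↦ -sqrt(102) and sqrt(199) ↦ -sqrt(199), giving V_4.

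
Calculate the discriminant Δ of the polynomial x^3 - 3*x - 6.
Δ = -864

For a depressed cubic x^3 + p x + q the discriminant is Δ = -4 p^3 - 27 q^2 = -4*(-3)^3 - 27*(-6)^2 = 108 - 972 = -864.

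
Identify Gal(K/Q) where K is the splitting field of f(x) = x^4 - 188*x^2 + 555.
Gal(K/Q) = V_4 (Klein four-group, Z/2Z × Z/2Z)

f factors as (x^2 - 3)(x^2 - 185), so the splitting field is K = Q(sqrt(3), sqrt(185)). The elements 3, 185, 555 are all non-squares in Q, so sqrt(3) and sqrt(185) generate independent quadratic extensions. Thus [K:Q] = 4 and Gal(K/Q) is generated by the two order-2 automorphisms sqrt(3) ↦ -sqrt(3) and sqrt(185) ↦ -sqrt(185), giving V_4.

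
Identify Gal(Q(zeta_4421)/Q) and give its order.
|Gal(Q(zeta_4421)/Q)| = phi(4421) = 4420; group ≅ (Z/4421Z)^* ≅ Z/4420Z

The n-th cyclotomic polynomial Φ_4421(x) is the minimal polynomial of zeta_4421 over Q and has degree phi(4421) = 4420. So Q(zeta_4421) is a degree-4420 Galois extension with Galois group (Z/4421Z)^*. (Z/4421Z)^* is cyclic since 4421 is an odd prime power (or 4). Hence Gal(Q(zeta_4421)/Q) ≅ Z/4420Z.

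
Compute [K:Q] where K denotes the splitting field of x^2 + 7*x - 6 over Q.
[K:Q] = 2

The discriminant of x^2 + (7)*x + (-6) is b^2 - 4c = 49 - (-24) = 73. Since 73 is not a perfect square in Q, the polynomial is irreducible over Q. Its two roots generate a degree-2 extension, so [K:Q] = 2.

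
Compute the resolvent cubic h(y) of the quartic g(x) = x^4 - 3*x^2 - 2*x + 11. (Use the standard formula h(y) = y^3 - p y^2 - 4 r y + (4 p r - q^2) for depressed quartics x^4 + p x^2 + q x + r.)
h(y) = y^3 + 3*y^2 - 44*y - 136

Identify coefficients: p = -3, q = -2, r = 11.
Plug into h(y) = y^3 - p y^2 - 4 r y + (4 p r - q^2):
  h(y) = y^3 - (-3) y^2 - 4*(11) y + (4*(-3)*(11) - (-2)^2)
       = y^3 + (3) y^2 + (-44) y + (-136).
Simplifying: h(y) = y^3 + 3*y^2 - 44*y - 136.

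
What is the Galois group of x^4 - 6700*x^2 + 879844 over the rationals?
Gal(K/Q) = Z/2Z (cyclic of order 2)

f factors as (x^2 - 6566)(x^2 - 134), so the splitting field is K = Q(sqrt(6566), sqrt(134)). The squarefree part of 6566 is 134 and the squarefree part of 134 is also 134, so sqrt(6566) and sqrt(134) are both rational multiples of sqrt(134). Hence Q(sqrt(6566)) = Q(sqrt(134)) = Q(sqrt(134)), and the splitting field collapses to a single degree-2 extension with Galois group Z/2Z.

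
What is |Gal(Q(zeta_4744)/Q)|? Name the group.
|Gal(Q(zeta_4744)/Q)| = phi(4744) = 2368; group ≅ (Z/4744Z)^* ≅ Z/2Z × Z/2Z × Z/592Z

The n-th cyclotomic polynomial Φ_4744(x) is the minimal polynomial of zeta_4744 over Q and has degree phi(4744) = 2368. So Q(zeta_4744) is a degree-2368 Galois extension with Galois group (Z/4744Z)^*. By CRT, (Z/4744Z)^* ≅ (Z/8Z)^* × (Z/593Z)^*. Each prime-power unit group is (Z/8Z)^* ≅ Z/2Z × Z/2Z; (Z/593Z)^* ≅ Z/592Z. Hence Gal(Q(zeta_4744)/Q) ≅ Z/2Z × Z/2Z × Z/592Z.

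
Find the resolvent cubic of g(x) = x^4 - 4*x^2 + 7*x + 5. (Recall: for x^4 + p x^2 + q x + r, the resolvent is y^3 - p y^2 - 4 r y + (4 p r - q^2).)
h(y) = y^3 + 4*y^2 - 20*y - 129

Identify coefficients: p = -4, q = 7, r = 5.
Plug into h(y) = y^3 - p y^2 - 4 r y + (4 p r - q^2):
  h(y) = y^3 - (-4) y^2 - 4*(5) y + (4*(-4)*(5) - (7)^2)
       = y^3 + (4) y^2 + (-20) y + (-129).
Simplifying: h(y) = y^3 + 4*y^2 - 20*y - 129.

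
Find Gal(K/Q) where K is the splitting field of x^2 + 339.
Gal(K/Q) = Z/2Z (cyclic of order 2)

x^2 + 339 is irreducible over Q since -339 is not a rational square. The splitting field Q(sqrt(-339)) has degree 2 over Q, and its unique nontrivial automorphism is sqrt(-339) ↦ -sqrt(-339). Hence Gal(Q(sqrt(-339))/Q) = Z/2Z.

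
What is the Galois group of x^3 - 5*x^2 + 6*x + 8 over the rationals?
Gal(K/Q) = S_3 (symmetric group of order 6)

Compute the discriminant of x^3 + (-5)*x^2 + (6)*x + (8): Δ = -2012. Since Δ is not a rational square, the Galois group is not contained in A_3; it must be the full S_3 (irreducibility of the cubic rules out anything smaller).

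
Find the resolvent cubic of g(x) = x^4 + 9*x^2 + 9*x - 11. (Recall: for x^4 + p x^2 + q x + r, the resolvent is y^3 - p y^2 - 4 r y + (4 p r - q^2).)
h(y) = y^3 - 9*y^2 + 44*y - 477

Identify coefficients: p = 9, q = 9, r = -11.
Plug into h(y) = y^3 - p y^2 - 4 r y + (4 p r - q^2):
  h(y) = y^3 - (9) y^2 - 4*(-11) y + (4*(9)*(-11) - (9)^2)
       = y^3 + (-9) y^2 + (44) y + (-477).
Simplifying: h(y) = y^3 - 9*y^2 + 44*y - 477.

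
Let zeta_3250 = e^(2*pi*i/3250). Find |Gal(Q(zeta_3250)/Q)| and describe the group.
|Gal(Q(zeta_3250)/Q)| = phi(3250) = 1200; group ≅ (Z/3250Z)^* ≅ Z/12Z × Z/100Z

The n-th cyclotomic polynomial Φ_3250(x) is the minimal polynomial of zeta_3250 over Q and has degree phi(3250) = 1200. So Q(zeta_3250) is a degree-1200 Galois extension with Galois group (Z/3250Z)^*. By CRT, (Z/3250Z)^* ≅ (Z/2Z)^* × (Z/125Z)^* × (Z/13Z)^*. Each prime-power unit group is (Z/2Z)^* ≅ trivial group (order 1); (Z/125Z)^* ≅ Z/100Z; (Z/13Z)^* ≅ Z/12Z. Hence Gal(Q(zeta_3250)/Q) ≅ Z/12Z × Z/100Z.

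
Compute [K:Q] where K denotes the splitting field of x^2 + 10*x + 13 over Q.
[K:Q] = 2

The discriminant of x^2 + (10)*x + (13) is b^2 - 4c = 100 - (52) = 48. Since 48 is not a perfect square in Q, the polynomial is irreducible over Q. Its two roots generate a degree-2 extension, so [K:Q] = 2.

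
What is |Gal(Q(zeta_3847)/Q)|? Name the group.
|Gal(Q(zeta_3847)/Q)| = phi(3847) = 3846; group ≅ (Z/3847Z)^* ≅ Z/3846Z

The n-th cyclotomic polynomial Φ_3847(x) is the minimal polynomial of zeta_3847 over Q and has degree phi(3847) = 3846. So Q(zeta_3847) is a degree-3846 Galois extension with Galois group (Z/3847Z)^*. (Z/3847Z)^* is cyclic since 3847 is an odd prime power (or 4). Hence Gal(Q(zeta_3847)/Q) ≅ Z/3846Z.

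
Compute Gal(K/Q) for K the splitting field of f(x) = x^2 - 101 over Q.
Gal(K/Q) = Z/2Z (cyclic of order 2)

x^2 - 101 is irreducible over Q since 101 is not a rational square. The splitting field Q(sqrt(101)) has degree 2 over Q, and its unique nontrivial automorphism is sqrt(101) ↦ -sqrt(101). Hence Gal(Q(sqrt(101))/Q) = Z/2Z.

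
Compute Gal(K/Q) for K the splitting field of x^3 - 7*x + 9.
Gal(K/Q) = S_3 (symmetric group of order 6)

Compute the discriminant of x^3 + (0)*x^2 + (-7)*x + (9): Δ = -815. Since Δ is not a rational square, the Galois group is not contained in A_3; it must be the full S_3 (irreducibility of the cubic rules out anything smaller).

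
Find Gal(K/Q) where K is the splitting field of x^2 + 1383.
Gal(K/Q) = Z/2Z (cyclic of order 2)

x^2 + 1383 is irreducible over Q since -1383 is not a rational square. The splitting field Q(sqrt(-1383)) has degree 2 over Q, and its unique nontrivial automorphism is sqrt(-1383) ↦ -sqrt(-1383). Hence Gal(Q(sqrt(-1383))/Q) = Z/2Z.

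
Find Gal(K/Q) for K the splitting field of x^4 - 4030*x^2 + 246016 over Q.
Gal(K/Q) = Z/2Z (cyclic of order 2)

f factors as (x^2 - 3968)(x^2 - 62), so the splitting field is K = Q(sqrt(3968), sqrt(62)). The squarefree part of 3968 is 62 and the squarefree part of 62 is also 62, so sqrt(3968) and sqrt(62) are both rational multiples of sqrt(62). Hence Q(sqrt(3968)) = Q(sqrt(62)) = Q(sqrt(62)), and the splitting field collapses to a single degree-2 extension with Galois group Z/2Z.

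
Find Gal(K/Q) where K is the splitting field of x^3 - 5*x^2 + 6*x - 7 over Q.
Gal(K/Q) = S_3 (symmetric group of order 6)

Compute the discriminant of x^3 + (-5)*x^2 + (6)*x + (-7): Δ = -1007. Since Δ is not a rational square, the Galois group is not contained in A_3; it must be the full S_3 (irreducibility of the cubic rules out anything smaller).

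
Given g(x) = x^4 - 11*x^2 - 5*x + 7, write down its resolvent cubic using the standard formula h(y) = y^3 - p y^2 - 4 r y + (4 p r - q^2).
h(y) = y^3 + 11*y^2 - 28*y - 333

Identify coefficients: p = -11, q = -5, r = 7.
Plug into h(y) = y^3 - p y^2 - 4 r y + (4 p r - q^2):
  h(y) = y^3 - (-11) y^2 - 4*(7) y + (4*(-11)*(7) - (-5)^2)
       = y^3 + (11) y^2 + (-28) y + (-333).
Simplifying: h(y) = y^3 + 11*y^2 - 28*y - 333.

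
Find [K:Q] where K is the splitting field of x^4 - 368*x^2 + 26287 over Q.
[K:Q] = 4

f factors as (x^2 - 271)(x^2 - 97); the splitting field is K = Q(sqrt(271), sqrt(97)). Since 271, 97, and 26287 are all non-squares in Q, the three subfields Q(sqrt(271)), Q(sqrt(97)), Q(sqrt(26287)) are distinct degree-2 extensions, so [K:Q] = 4 (Klein four Galois group).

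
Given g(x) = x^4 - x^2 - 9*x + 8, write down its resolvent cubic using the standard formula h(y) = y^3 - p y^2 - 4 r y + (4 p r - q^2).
h(y) = y^3 + y^2 - 32*y - 113

Identify coefficients: p = -1, q = -9, r = 8.
Plug into h(y) = y^3 - p y^2 - 4 r y + (4 p r - q^2):
  h(y) = y^3 - (-1) y^2 - 4*(8) y + (4*(-1)*(8) - (-9)^2)
       = y^3 + (1) y^2 + (-32) y + (-113).
Simplifying: h(y) = y^3 + y^2 - 32*y - 113.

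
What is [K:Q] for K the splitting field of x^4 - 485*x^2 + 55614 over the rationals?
[K:Q] = 4

f factors as (x^2 - 299)(x^2 - 186); the splitting field is K = Q(sqrt(299), sqrt(186)). Since 299, 186, and 55614 are all non-squares in Q, the three subfields Q(sqrt(299)), Q(sqrt(186)), Q(sqrt(55614)) are distinct degree-2 extensions, so [K:Q] = 4 (Klein four Galois group).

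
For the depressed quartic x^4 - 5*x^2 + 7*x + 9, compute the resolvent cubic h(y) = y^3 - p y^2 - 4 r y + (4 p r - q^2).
h(y) = y^3 + 5*y^2 - 36*y - 229

Identify coefficients: p = -5, q = 7, r = 9.
Plug into h(y) = y^3 - p y^2 - 4 r y + (4 p r - q^2):
  h(y) = y^3 - (-5) y^2 - 4*(9) y + (4*(-5)*(9) - (7)^2)
       = y^3 + (5) y^2 + (-36) y + (-229).
Simplifying: h(y) = y^3 + 5*y^2 - 36*y - 229.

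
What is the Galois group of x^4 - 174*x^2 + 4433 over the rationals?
Gal(K/Q) = V_4 (Klein four-group, Z/2Z × Z/2Z)

f factors as (x^2 - 31)(x^2 - 143), so the splitting field is K = Q(sqrt(31), sqrt(143)). The elements 31, 143, 4433 are all non-squares in Q, so sqrt(31) and sqrt(143) generate independent quadratic extensions. Thus [K:Q] = 4 and Gal(K/Q) is generated by the two order-2 automorphisms sqrt(31) ↦ -sqrt(31) and sqrt(143) ↦ -sqrt(143), giving V_4.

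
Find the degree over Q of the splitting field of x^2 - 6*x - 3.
[K:Q] = 2

The discriminant of x^2 + (-6)*x + (-3) is b^2 - 4c = 36 - (-12) = 48. Since 48 is not a perfect square in Q, the polynomial is irreducible over Q. Its two roots generate a degree-2 extension, so [K:Q] = 2.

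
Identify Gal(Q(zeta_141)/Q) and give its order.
|Gal(Q(zeta_141)/Q)| = phi(141) = 92; group ≅ (Z/141Z)^* ≅ Z/2Z × Z/46Z

The n-th cyclotomic polynomial Φ_141(x) is the minimal polynomial of zeta_141 over Q and has degree phi(141) = 92. So Q(zeta_141) is a degree-92 Galois extension with Galois group (Z/141Z)^*. By CRT, (Z/141Z)^* ≅ (Z/3Z)^* × (Z/47Z)^*. Each prime-power unit group is (Z/3Z)^* ≅ Z/2Z; (Z/47Z)^* ≅ Z/46Z. Hence Gal(Q(zeta_141)/Q) ≅ Z/2Z × Z/46Z.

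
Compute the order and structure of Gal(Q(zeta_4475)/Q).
|Gal(Q(zeta_4475)/Q)| = phi(4475) = 3560; group ≅ (Z/4475Z)^* ≅ Z/20Z × Z/178Z

The n-th cyclotomic polynomial Φ_4475(x) is the minimal polynomial of zeta_4475 over Q and has degree phi(4475) = 3560. So Q(zeta_4475) is a degree-3560 Galois extension with Galois group (Z/4475Z)^*. By CRT, (Z/4475Z)^* ≅ (Z/25Z)^* × (Z/179Z)^*. Each prime-power unit group is (Z/25Z)^* ≅ Z/20Z; (Z/179Z)^* ≅ Z/178Z. Hence Gal(Q(zeta_4475)/Q) ≅ Z/20Z × Z/178Z.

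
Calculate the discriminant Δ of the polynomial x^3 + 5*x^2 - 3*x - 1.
Δ = 1076

For x^3 + a x^2 + b x + c the discriminant is Δ = 18 a b c - 4 a^3 c + a^2 b^2 - 4 b^3 - 27 c^2.
Plug a = 5, b = -3, c = -1:
  18*(5)*(-3)*(-1) - 4*(5)^3*(-1) + (5)^2*(-3)^2 - 4*(-3)^3 - 27*(-1)^2
  = 270 + (500) + 225 + (108) + (-27)
  = 1076.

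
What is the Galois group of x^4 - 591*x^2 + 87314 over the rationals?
Gal(K/Q) = V_4 (Klein four-group, Z/2Z × Z/2Z)

f factors as (x^2 - 293)(x^2 - 298), so the splitting field is K = Q(sqrt(293), sqrt(298)). The elements 293, 298, 87314 are all non-squares in Q, so sqrt(293) and sqrt(298) generate independent quadratic extensions. Thus [K:Q] = 4 and Gal(K/Q) is generated by the two order-2 automorphisms sqrt(293) ↦ -sqrt(293) and sqrt(298) ↦ -sqrt(298), giving V_4.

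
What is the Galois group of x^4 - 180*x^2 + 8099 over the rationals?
Gal(K/Q) = V_4 (Klein four-group, Z/2Z × Z/2Z)

f factors as (x^2 - 89)(x^2 - 91), so the splitting field is K = Q(sqrt(89), sqrt(91)). The elements 89, 91, 8099 are all non-squares in Q, so sqrt(89) and sqrt(91) generate independent quadratic extensions. Thus [K:Q] = 4 and Gal(K/Q) is generated by the two order-2 automorphisms sqrt(89) ↦ -sqrt(89) and sqrt(91) ↦ -sqrt(91), giving V_4.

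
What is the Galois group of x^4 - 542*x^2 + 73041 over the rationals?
Gal(K/Q) = V_4 (Klein four-group, Z/2Z × Z/2Z)

f factors as (x^2 - 291)(x^2 - 251), so the splitting field is K = Q(sqrt(291), sqrt(251)). The elements 291, 251, 73041 are all non-squares in Q, so sqrt(291) and sqrt(251) generate independent quadratic extensions. Thus [K:Q] = 4 and Gal(K/Q) is generated by the two order-2 automorphisms sqrt(291) ↦ -sqrt(291) and sqrt(251) ↦ -sqrt(251), giving V_4.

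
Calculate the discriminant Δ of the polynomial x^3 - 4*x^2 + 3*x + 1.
Δ = 49

For x^3 + a x^2 + b x + c the discriminant is Δ = 18 a b c - 4 a^3 c + a^2 b^2 - 4 b^3 - 27 c^2.
Plug a = -4, b = 3, c = 1:
  18*(-4)*(3)*(1) - 4*(-4)^3*(1) + (-4)^2*(3)^2 - 4*(3)^3 - 27*(1)^2
  = -216 + (256) + 144 + (-108) + (-27)
  = 49.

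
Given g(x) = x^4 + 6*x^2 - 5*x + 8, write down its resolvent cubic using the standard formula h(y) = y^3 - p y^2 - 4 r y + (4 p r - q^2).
h(y) = y^3 - 6*y^2 - 32*y + 167

Identify coefficients: p = 6, q = -5, r = 8.
Plug into h(y) = y^3 - p y^2 - 4 r y + (4 p r - q^2):
  h(y) = y^3 - (6) y^2 - 4*(8) y + (4*(6)*(8) - (-5)^2)
       = y^3 + (-6) y^2 + (-32) y + (167).
Simplifying: h(y) = y^3 - 6*y^2 - 32*y + 167.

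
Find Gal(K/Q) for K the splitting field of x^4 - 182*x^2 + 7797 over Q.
Gal(K/Q) = V_4 (Klein four-group, Z/2Z × Z/2Z)

f factors as (x^2 - 113)(x^2 - 69), so the splitting field is K = Q(sqrt(113), sqrt(69)). The elements 113, 69, 7797 are all non-squares in Q, so sqrt(113) and sqrt(69) generate independent quadratic extensions. Thus [K:Q] = 4 and Gal(K/Q) is generated by the two order-2 automorphisms sqrt(113) ↦ -sqrt(113) and sqrt(69) ↦ -sqrt(69), giving V_4.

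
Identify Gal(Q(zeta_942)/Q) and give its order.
|Gal(Q(zeta_942)/Q)| = phi(942) = 312; group ≅ (Z/942Z)^* ≅ Z/2Z × Z/156Z

The n-th cyclotomic polynomial Φ_942(x) is the minimal polynomial of zeta_942 over Q and has degree phi(942) = 312. So Q(zeta_942) is a degree-312 Galois extension with Galois group (Z/942Z)^*. By CRT, (Z/942Z)^* ≅ (Z/2Z)^* × (Z/3Z)^* × (Z/157Z)^*. Each prime-power unit group is (Z/2Z)^* ≅ trivial group (order 1); (Z/3Z)^* ≅ Z/2Z; (Z/157Z)^* ≅ Z/156Z. Hence Gal(Q(zeta_942)/Q) ≅ Z/2Z × Z/156Z.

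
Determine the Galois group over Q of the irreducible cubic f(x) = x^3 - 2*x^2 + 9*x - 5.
Gal(K/Q) = S_3 (symmetric group of order 6)

Compute the discriminant of x^3 + (-2)*x^2 + (9)*x + (-5): Δ = -1807. Since Δ is not a rational square, the Galois group is not contained in A_3; it must be the full S_3 (irreducibility of the cubic rules out anything smaller).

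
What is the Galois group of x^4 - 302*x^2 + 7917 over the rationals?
Gal(K/Q) = V_4 (Klein four-group, Z/2Z × Z/2Z)

f factors as (x^2 - 29)(x^2 - 273), so the splitting field is K = Q(sqrt(29), sqrt(273)). The elements 29, 273, 7917 are all non-squares in Q, so sqrt(29) and sqrt(273) generate independent quadratic extensions. Thus [K:Q] = 4 and Gal(K/Q) is generated by the two order-2 automorphisms sqrt(29) ↦ -sqrt(29) and sqrt(273) ↦ -sqrt(273), giving V_4.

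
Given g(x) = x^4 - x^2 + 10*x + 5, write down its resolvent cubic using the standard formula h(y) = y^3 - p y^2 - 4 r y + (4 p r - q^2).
h(y) = y^3 + y^2 - 20*y - 120

Identify coefficients: p = -1, q = 10, r = 5.
Plug into h(y) = y^3 - p y^2 - 4 r y + (4 p r - q^2):
  h(y) = y^3 - (-1) y^2 - 4*(5) y + (4*(-1)*(5) - (10)^2)
       = y^3 + (1) y^2 + (-20) y + (-120).
Simplifying: h(y) = y^3 + y^2 - 20*y - 120.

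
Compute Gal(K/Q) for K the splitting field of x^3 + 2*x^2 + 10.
Gal(K/Q) = S_3 (symmetric group of order 6)

Compute the discriminant of x^3 + (2)*x^2 + (0)*x + (10): Δ = -3020. Since Δ is not a rational square, the Galois group is not contained in A_3; it must be the full S_3 (irreducibility of the cubic rules out anything smaller).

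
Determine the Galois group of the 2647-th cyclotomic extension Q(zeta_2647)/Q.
|Gal(Q(zeta_2647)/Q)| = phi(2647) = 2646; group ≅ (Z/2647Z)^* ≅ Z/2646Z

The n-th cyclotomic polynomial Φ_2647(x) is the minimal polynomial of zeta_2647 over Q and has degree phi(2647) = 2646. So Q(zeta_2647) is a degree-2646 Galois extension with Galois group (Z/2647Z)^*. (Z/2647Z)^* is cyclic since 2647 is an odd prime power (or 4). Hence Gal(Q(zeta_2647)/Q) ≅ Z/2646Z.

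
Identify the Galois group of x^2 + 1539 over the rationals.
Gal(K/Q) = Z/2Z (cyclic of order 2)

x^2 + 1539 is irreducible over Q since -1539 is not a rational square. The splitting field Q(sqrt(-1539)) has degree 2 over Q, and its unique nontrivial automorphism is sqrt(-1539) ↦ -sqrt(-1539). Hence Gal(Q(sqrt(-1539))/Q) = Z/2Z.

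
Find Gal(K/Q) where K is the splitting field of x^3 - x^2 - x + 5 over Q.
Gal(K/Q) = S_3 (symmetric group of order 6)

Compute the discriminant of x^3 + (-1)*x^2 + (-1)*x + (5): Δ = -560. Since Δ is not a rational square, the Galois group is not contained in A_3; it must be the full S_3 (irreducibility of the cubic rules out anything smaller).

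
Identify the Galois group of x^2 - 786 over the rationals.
Gal(K/Q) = Z/2Z (cyclic of order 2)

x^2 - 786 is irreducible over Q since 786 is not a rational square. The splitting field Q(sqrt(786)) has degree 2 over Q, and its unique nontrivial automorphism is sqrt(786) ↦ -sqrt(786). Hence Gal(Q(sqrt(786))/Q) = Z/2Z.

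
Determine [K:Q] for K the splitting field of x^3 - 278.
[K:Q] = 6

x^3 - 278 has one real root r = 278^(1/3) and two complex roots r*zeta_3, r*zeta_3^2 where zeta_3 = e^(2*pi*i/3). The splitting field is Q(r, zeta_3). [Q(r):Q] = 3 and [Q(zeta_3):Q] = 2 with gcd = 1, so [Q(r, zeta_3):Q] = 3 * 2 = 6.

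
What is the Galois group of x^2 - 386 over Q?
Gal(K/Q) = Z/2Z (cyclic of order 2)

x^2 - 386 is irreducible over Q since 386 is not a rational square. The splitting field Q(sqrt(386)) has degree 2 over Q, and its unique nontrivial automorphism is sqrt(386) ↦ -sqrt(386). Hence Gal(Q(sqrt(386))/Q) = Z/2Z.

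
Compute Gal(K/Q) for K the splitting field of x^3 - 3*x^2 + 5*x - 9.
Gal(K/Q) = S_3 (symmetric group of order 6)

Compute the discriminant of x^3 + (-3)*x^2 + (5)*x + (-9): Δ = -1004. Since Δ is not a rational square, the Galois group is not contained in A_3; it must be the full S_3 (irreducibility of the cubic rules out anything smaller).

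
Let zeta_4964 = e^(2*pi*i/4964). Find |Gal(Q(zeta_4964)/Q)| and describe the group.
|Gal(Q(zeta_4964)/Q)| = phi(4964) = 2304; group ≅ (Z/4964Z)^* ≅ Z/2Z × Z/16Z × Z/72Z

The n-th cyclotomic polynomial Φ_4964(x) is the minimal polynomial of zeta_4964 over Q and has degree phi(4964) = 2304. So Q(zeta_4964) is a degree-2304 Galois extension with Galois group (Z/4964Z)^*. By CRT, (Z/4964Z)^* ≅ (Z/4Z)^* × (Z/17Z)^* × (Z/73Z)^*. Each prime-power unit group is (Z/4Z)^* ≅ Z/2Z; (Z/17Z)^* ≅ Z/16Z; (Z/73Z)^* ≅ Z/72Z. Hence Gal(Q(zeta_4964)/Q) ≅ Z/2Z × Z/16Z × Z/72Z.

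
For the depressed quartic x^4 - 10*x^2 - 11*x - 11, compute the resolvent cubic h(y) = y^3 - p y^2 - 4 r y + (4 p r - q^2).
h(y) = y^3 + 10*y^2 + 44*y + 319

Identify coefficients: p = -10, q = -11, r = -11.
Plug into h(y) = y^3 - p y^2 - 4 r y + (4 p r - q^2):
  h(y) = y^3 - (-10) y^2 - 4*(-11) y + (4*(-10)*(-11) - (-11)^2)
       = y^3 + (10) y^2 + (44) y + (319).
Simplifying: h(y) = y^3 + 10*y^2 + 44*y + 319.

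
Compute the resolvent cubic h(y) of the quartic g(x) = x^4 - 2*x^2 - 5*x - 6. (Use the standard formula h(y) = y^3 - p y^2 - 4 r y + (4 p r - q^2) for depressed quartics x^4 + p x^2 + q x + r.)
h(y) = y^3 + 2*y^2 + 24*y + 23

Identify coefficients: p = -2, q = -5, r = -6.
Plug into h(y) = y^3 - p y^2 - 4 r y + (4 p r - q^2):
  h(y) = y^3 - (-2) y^2 - 4*(-6) y + (4*(-2)*(-6) - (-5)^2)
       = y^3 + (2) y^2 + (24) y + (23).
Simplifying: h(y) = y^3 + 2*y^2 + 24*y + 23.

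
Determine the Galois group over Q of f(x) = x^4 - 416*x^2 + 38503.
Gal(K/Q) = V_4 (Klein four-group, Z/2Z × Z/2Z)

f factors as (x^2 - 277)(x^2 - 139), so the splitting field is K = Q(sqrt(277), sqrt(139)). The elements 277, 139, 38503 are all non-squares in Q, so sqrt(277) and sqrt(139) generate independent quadratic extensions. Thus [K:Q] = 4 and Gal(K/Q) is generated by the two order-2 automorphisms sqrt(277) ↦ -sqrt(277) and sqrt(139) ↦ -sqrt(139), giving V_4.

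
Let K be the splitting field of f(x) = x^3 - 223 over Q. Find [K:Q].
[K:Q] = 6

x^3 - 223 has one real root r = 223^(1/3) and two complex roots r*zeta_3, r*zeta_3^2 where zeta_3 = e^(2*pi*i/3). The splitting field is Q(r, zeta_3). [Q(r):Q] = 3 and [Q(zeta_3):Q] = 2 with gcd = 1, so [Q(r, zeta_3):Q] = 3 * 2 = 6.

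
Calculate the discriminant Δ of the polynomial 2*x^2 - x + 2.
Δ = -15

For a quadratic a x^2 + b x + c the discriminant is Δ = b^2 - 4ac = (-1)^2 - 4*(2)*(2) = 1 - (16) = -15.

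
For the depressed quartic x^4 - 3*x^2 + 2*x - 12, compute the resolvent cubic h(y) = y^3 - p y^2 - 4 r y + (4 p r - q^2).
h(y) = y^3 + 3*y^2 + 48*y + 140

Identify coefficients: p = -3, q = 2, r = -12.
Plug into h(y) = y^3 - p y^2 - 4 r y + (4 p r - q^2):
  h(y) = y^3 - (-3) y^2 - 4*(-12) y + (4*(-3)*(-12) - (2)^2)
       = y^3 + (3) y^2 + (48) y + (140).
Simplifying: h(y) = y^3 + 3*y^2 + 48*y + 140.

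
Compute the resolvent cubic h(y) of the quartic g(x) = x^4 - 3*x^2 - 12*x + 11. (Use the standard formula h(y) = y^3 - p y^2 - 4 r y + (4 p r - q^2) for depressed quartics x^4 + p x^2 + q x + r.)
h(y) = y^3 + 3*y^2 - 44*y - 276

Identify coefficients: p = -3, q = -12, r = 11.
Plug into h(y) = y^3 - p y^2 - 4 r y + (4 p r - q^2):
  h(y) = y^3 - (-3) y^2 - 4*(11) y + (4*(-3)*(11) - (-12)^2)
       = y^3 + (3) y^2 + (-44) y + (-276).
Simplifying: h(y) = y^3 + 3*y^2 - 44*y - 276.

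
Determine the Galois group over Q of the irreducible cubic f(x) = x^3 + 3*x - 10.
Gal(K/Q) = S_3 (symmetric group of order 6)

Compute the discriminant of x^3 + (0)*x^2 + (3)*x + (-10): Δ = -2808. Since Δ is not a rational square, the Galois group is not contained in A_3; it must be the full S_3 (irreducibility of the cubic rules out anything smaller).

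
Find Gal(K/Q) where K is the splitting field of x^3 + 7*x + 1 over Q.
Gal(K/Q) = S_3 (symmetric group of order 6)

Compute the discriminant of x^3 + (0)*x^2 + (7)*x + (1): Δ = -1399. Since Δ is not a rational square, the Galois group is not contained in A_3; it must be the full S_3 (irreducibility of the cubic rules out anything smaller).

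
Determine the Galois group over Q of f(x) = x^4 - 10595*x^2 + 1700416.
Gal(K/Q) = Z/2Z (cyclic of order 2)

f factors as (x^2 - 163)(x^2 - 10432), so the splitting field is K = Q(sqrt(163), sqrt(10432)). The squarefree part of 163 is 163 and the squarefree part of 10432 is also 163, so sqrt(163) and sqrt(10432) are both rational multiples of sqrt(163). Hence Q(sqrt(163)) = Q(sqrt(10432)) = Q(sqrt(163)), and the splitting field collapses to a single degree-2 extension with Galois group Z/2Z.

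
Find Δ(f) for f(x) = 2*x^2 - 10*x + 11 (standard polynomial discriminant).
Δ = 12

For a quadratic a x^2 + b x + c the discriminant is Δ = b^2 - 4ac = (-10)^2 - 4*(2)*(11) = 100 - (88) = 12.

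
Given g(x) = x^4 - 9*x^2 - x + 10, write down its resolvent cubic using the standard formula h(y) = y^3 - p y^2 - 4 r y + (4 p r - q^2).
h(y) = y^3 + 9*y^2 - 40*y - 361

Identify coefficients: p = -9, q = -1, r = 10.
Plug into h(y) = y^3 - p y^2 - 4 r y + (4 p r - q^2):
  h(y) = y^3 - (-9) y^2 - 4*(10) y + (4*(-9)*(10) - (-1)^2)
       = y^3 + (9) y^2 + (-40) y + (-361).
Simplifying: h(y) = y^3 + 9*y^2 - 40*y - 361.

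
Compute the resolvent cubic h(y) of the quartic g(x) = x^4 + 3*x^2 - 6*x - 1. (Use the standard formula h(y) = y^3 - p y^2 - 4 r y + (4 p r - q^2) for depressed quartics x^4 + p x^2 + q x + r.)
h(y) = y^3 - 3*y^2 + 4*y - 48

Identify coefficients: p = 3, q = -6, r = -1.
Plug into h(y) = y^3 - p y^2 - 4 r y + (4 p r - q^2):
  h(y) = y^3 - (3) y^2 - 4*(-1) y + (4*(3)*(-1) - (-6)^2)
       = y^3 + (-3) y^2 + (4) y + (-48).
Simplifying: h(y) = y^3 - 3*y^2 + 4*y - 48.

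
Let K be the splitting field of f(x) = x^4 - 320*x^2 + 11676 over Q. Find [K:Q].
[K:Q] = 4

f factors as (x^2 - 42)(x^2 - 278); the splitting field is K = Q(sqrt(42), sqrt(278)). Since 42, 278, and 11676 are all non-squares in Q, the three subfields Q(sqrt(42)), Q(sqrt(278)), Q(sqrt(11676)) are distinct degree-2 extensions, so [K:Q] = 4 (Klein four Galois group).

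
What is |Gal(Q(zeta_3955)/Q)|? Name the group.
|Gal(Q(zeta_3955)/Q)| = phi(3955) = 2688; group ≅ (Z/3955Z)^* ≅ Z/4Z × Z/6Z × Z/112Z

The n-th cyclotomic polynomial Φ_3955(x) is the minimal polynomial of zeta_3955 over Q and has degree phi(3955) = 2688. So Q(zeta_3955) is a degree-2688 Galois extension with Galois group (Z/3955Z)^*. By CRT, (Z/3955Z)^* ≅ (Z/5Z)^* × (Z/7Z)^* × (Z/113Z)^*. Each prime-power unit group is (Z/5Z)^* ≅ Z/4Z; (Z/7Z)^* ≅ Z/6Z; (Z/113Z)^* ≅ Z/112Z. Hence Gal(Q(zeta_3955)/Q) ≅ Z/4Z × Z/6Z × Z/112Z.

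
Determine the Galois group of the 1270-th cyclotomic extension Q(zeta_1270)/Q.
|Gal(Q(zeta_1270)/Q)| = phi(1270) = 504; group ≅ (Z/1270Z)^* ≅ Z/4Z × Z/126Z

The n-th cyclotomic polynomial Φ_1270(x) is the minimal polynomial of zeta_1270 over Q and has degree phi(1270) = 504. So Q(zeta_1270) is a degree-504 Galois extension with Galois group (Z/1270Z)^*. By CRT, (Z/1270Z)^* ≅ (Z/2Z)^* × (Z/5Z)^* × (Z/127Z)^*. Each prime-power unit group is (Z/2Z)^* ≅ trivial group (order 1); (Z/5Z)^* ≅ Z/4Z; (Z/127Z)^* ≅ Z/126Z. Hence Gal(Q(zeta_1270)/Q) ≅ Z/4Z × Z/126Z.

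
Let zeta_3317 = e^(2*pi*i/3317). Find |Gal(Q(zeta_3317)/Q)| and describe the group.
|Gal(Q(zeta_3317)/Q)| = phi(3317) = 3180; group ≅ (Z/3317Z)^* ≅ Z/30Z × Z/106Z

The n-th cyclotomic polynomial Φ_3317(x) is the minimal polynomial of zeta_3317 over Q and has degree phi(3317) = 3180. So Q(zeta_3317) is a degree-3180 Galois extension with Galois group (Z/3317Z)^*. By CRT, (Z/3317Z)^* ≅ (Z/31Z)^* × (Z/107Z)^*. Each prime-power unit group is (Z/31Z)^* ≅ Z/30Z; (Z/107Z)^* ≅ Z/106Z. Hence Gal(Q(zeta_3317)/Q) ≅ Z/30Z × Z/106Z.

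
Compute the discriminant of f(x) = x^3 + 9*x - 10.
Δ = -5616

For a depressed cubic x^3 + p x + q the discriminant is Δ = -4 p^3 - 27 q^2 = -4*(9)^3 - 27*(-10)^2 = -2916 - 2700 = -5616.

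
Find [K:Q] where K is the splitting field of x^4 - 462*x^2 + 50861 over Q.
[K:Q] = 4

f factors as (x^2 - 181)(x^2 - 281); the splitting field is K = Q(sqrt(181), sqrt(281)). Since 181, 281, and 50861 are all non-squares in Q, the three subfields Q(sqrt(181)), Q(sqrt(281)), Q(sqrt(50861)) are distinct degree-2 extensions, so [K:Q] = 4 (Klein four Galois group).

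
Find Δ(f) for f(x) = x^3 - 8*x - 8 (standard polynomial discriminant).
Δ = 320

For a depressed cubic x^3 + p x + q the discriminant is Δ = -4 p^3 - 27 q^2 = -4*(-8)^3 - 27*(-8)^2 = 2048 - 1728 = 320.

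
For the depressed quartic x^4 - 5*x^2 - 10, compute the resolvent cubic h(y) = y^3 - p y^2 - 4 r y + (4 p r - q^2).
h(y) = y^3 + 5*y^2 + 40*y + 200

Identify coefficients: p = -5, q = 0, r = -10.
Plug into h(y) = y^3 - p y^2 - 4 r y + (4 p r - q^2):
  h(y) = y^3 - (-5) y^2 - 4*(-10) y + (4*(-5)*(-10) - (0)^2)
       = y^3 + (5) y^2 + (40) y + (200).
Simplifying: h(y) = y^3 + 5*y^2 + 40*y + 200.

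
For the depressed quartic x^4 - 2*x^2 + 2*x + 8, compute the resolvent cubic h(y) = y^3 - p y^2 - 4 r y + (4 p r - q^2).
h(y) = y^3 + 2*y^2 - 32*y - 68

Identify coefficients: p = -2, q = 2, r = 8.
Plug into h(y) = y^3 - p y^2 - 4 r y + (4 p r - q^2):
  h(y) = y^3 - (-2) y^2 - 4*(8) y + (4*(-2)*(8) - (2)^2)
       = y^3 + (2) y^2 + (-32) y + (-68).
Simplifying: h(y) = y^3 + 2*y^2 - 32*y - 68.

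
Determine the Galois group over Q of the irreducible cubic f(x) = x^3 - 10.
Gal(K/Q) = S_3 (symmetric group of order 6)

Compute the discriminant of x^3 + (0)*x^2 + (0)*x + (-10): Δ = -2700. Since Δ is not a rational square, the Galois group is not contained in A_3; it must be the full S_3 (irreducibility of the cubic rules out anything smaller).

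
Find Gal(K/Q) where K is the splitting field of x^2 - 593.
Gal(K/Q) = Z/2Z (cyclic of order 2)

x^2 - 593 is irreducible over Q since 593 is not a rational square. The splitting field Q(sqrt(593)) has degree 2 over Q, and its unique nontrivial automorphism is sqrt(593) ↦ -sqrt(593). Hence Gal(Q(sqrt(593))/Q) = Z/2Z.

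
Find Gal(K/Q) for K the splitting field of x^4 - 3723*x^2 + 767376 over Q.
Gal(K/Q) = Z/2Z (cyclic of order 2)

f factors as (x^2 - 3504)(x^2 - 219), so the splitting field is K = Q(sqrt(3504), sqrt(219)). The squarefree part of 3504 is 219 and the squarefree part of 219 is also 219, so sqrt(3504) and sqrt(219) are both rational multiples of sqrt(219). Hence Q(sqrt(3504)) = Q(sqrt(219)) = Q(sqrt(219)), and the splitting field collapses to a single degree-2 extension with Galois group Z/2Z.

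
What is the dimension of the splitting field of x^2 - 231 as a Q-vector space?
[K:Q] = 2

The polynomial x^2 - 231 is irreducible over Q since 231 is not a perfect square. Its splitting field is Q(sqrt(231)), which has degree 2 over Q.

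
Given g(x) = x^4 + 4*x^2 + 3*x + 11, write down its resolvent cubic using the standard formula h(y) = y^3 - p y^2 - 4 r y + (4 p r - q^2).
h(y) = y^3 - 4*y^2 - 44*y + 167

Identify coefficients: p = 4, q = 3, r = 11.
Plug into h(y) = y^3 - p y^2 - 4 r y + (4 p r - q^2):
  h(y) = y^3 - (4) y^2 - 4*(11) y + (4*(4)*(11) - (3)^2)
       = y^3 + (-4) y^2 + (-44) y + (167).
Simplifying: h(y) = y^3 - 4*y^2 - 44*y + 167.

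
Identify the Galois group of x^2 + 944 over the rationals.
Gal(K/Q) = Z/2Z (cyclic of order 2)

x^2 + 944 is irreducible over Q since -944 is not a rational square. The splitting field Q(sqrt(-944)) has degree 2 over Q, and its unique nontrivial automorphism is sqrt(-944) ↦ -sqrt(-944). Hence Gal(Q(sqrt(-944))/Q) = Z/2Z.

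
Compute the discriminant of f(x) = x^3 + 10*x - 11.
Δ = -7267

For a depressed cubic x^3 + p x + q the discriminant is Δ = -4 p^3 - 27 q^2 = -4*(10)^3 - 27*(-11)^2 = -4000 - 3267 = -7267.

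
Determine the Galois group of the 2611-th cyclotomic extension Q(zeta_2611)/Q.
|Gal(Q(zeta_2611)/Q)| = phi(2611) = 2232; group ≅ (Z/2611Z)^* ≅ Z/6Z × Z/372Z

The n-th cyclotomic polynomial Φ_2611(x) is the minimal polynomial of zeta_2611 over Q and has degree phi(2611) = 2232. So Q(zeta_2611) is a degree-2232 Galois extension with Galois group (Z/2611Z)^*. By CRT, (Z/2611Z)^* ≅ (Z/7Z)^* × (Z/373Z)^*. Each prime-power unit group is (Z/7Z)^* ≅ Z/6Z; (Z/373Z)^* ≅ Z/372Z. Hence Gal(Q(zeta_2611)/Q) ≅ Z/6Z × Z/372Z.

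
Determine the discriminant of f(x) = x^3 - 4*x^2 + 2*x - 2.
Δ = -300

For x^3 + a x^2 + b x + c the discriminant is Δ = 18 a b c - 4 a^3 c + a^2 b^2 - 4 b^3 - 27 c^2.
Plug a = -4, b = 2, c = -2:
  18*(-4)*(2)*(-2) - 4*(-4)^3*(-2) + (-4)^2*(2)^2 - 4*(2)^3 - 27*(-2)^2
  = 288 + (-512) + 64 + (-32) + (-108)
  = -300.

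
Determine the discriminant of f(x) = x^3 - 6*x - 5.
Δ = 189

For x^3 + a x^2 + b x + c the discriminant is Δ = 18 a b c - 4 a^3 c + a^2 b^2 - 4 b^3 - 27 c^2.
Plug a = 0, b = -6, c = -5:
  18*(0)*(-6)*(-5) - 4*(0)^3*(-5) + (0)^2*(-6)^2 - 4*(-6)^3 - 27*(-5)^2
  = 0 + (0) + 0 + (864) + (-675)
  = 189.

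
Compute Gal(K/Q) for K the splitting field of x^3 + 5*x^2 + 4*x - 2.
Gal(K/Q) = S_3 (symmetric group of order 6)

Compute the discriminant of x^3 + (5)*x^2 + (4)*x + (-2): Δ = 316. Since Δ is not a rational square, the Galois group is not contained in A_3; it must be the full S_3 (irreducibility of the cubic rules out anything smaller).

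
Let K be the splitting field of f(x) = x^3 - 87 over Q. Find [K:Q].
[K:Q] = 6

x^3 - 87 has one real root r = 87^(1/3) and two complex roots r*zeta_3, r*zeta_3^2 where zeta_3 = e^(2*pi*i/3). The splitting field is Q(r, zeta_3). [Q(r):Q] = 3 and [Q(zeta_3):Q] = 2 with gcd = 1, so [Q(r, zeta_3):Q] = 3 * 2 = 6.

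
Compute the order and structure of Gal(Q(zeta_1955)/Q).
|Gal(Q(zeta_1955)/Q)| = phi(1955) = 1408; group ≅ (Z/1955Z)^* ≅ Z/4Z × Z/16Z × Z/22Z

The n-th cyclotomic polynomial Φ_1955(x) is the minimal polynomial of zeta_1955 over Q and has degree phi(1955) = 1408. So Q(zeta_1955) is a degree-1408 Galois extension with Galois group (Z/1955Z)^*. By CRT, (Z/1955Z)^* ≅ (Z/5Z)^* × (Z/17Z)^* × (Z/23Z)^*. Each prime-power unit group is (Z/5Z)^* ≅ Z/4Z; (Z/17Z)^* ≅ Z/16Z; (Z/23Z)^* ≅ Z/22Z. Hence Gal(Q(zeta_1955)/Q) ≅ Z/4Z × Z/16Z × Z/22Z.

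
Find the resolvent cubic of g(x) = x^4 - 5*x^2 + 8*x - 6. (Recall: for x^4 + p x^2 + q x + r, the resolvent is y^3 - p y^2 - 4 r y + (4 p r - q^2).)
h(y) = y^3 + 5*y^2 + 24*y + 56

Identify coefficients: p = -5, q = 8, r = -6.
Plug into h(y) = y^3 - p y^2 - 4 r y + (4 p r - q^2):
  h(y) = y^3 - (-5) y^2 - 4*(-6) y + (4*(-5)*(-6) - (8)^2)
       = y^3 + (5) y^2 + (24) y + (56).
Simplifying: h(y) = y^3 + 5*y^2 + 24*y + 56.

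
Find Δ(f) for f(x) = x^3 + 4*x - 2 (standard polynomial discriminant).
Δ = -364

For a depressed cubic x^3 + p x + q the discriminant is Δ = -4 p^3 - 27 q^2 = -4*(4)^3 - 27*(-2)^2 = -256 - 108 = -364.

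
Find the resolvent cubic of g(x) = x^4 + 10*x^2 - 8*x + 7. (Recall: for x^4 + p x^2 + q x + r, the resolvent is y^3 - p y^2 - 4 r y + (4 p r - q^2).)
h(y) = y^3 - 10*y^2 - 28*y + 216

Identify coefficients: p = 10, q = -8, r = 7.
Plug into h(y) = y^3 - p y^2 - 4 r y + (4 p r - q^2):
  h(y) = y^3 - (10) y^2 - 4*(7) y + (4*(10)*(7) - (-8)^2)
       = y^3 + (-10) y^2 + (-28) y + (216).
Simplifying: h(y) = y^3 - 10*y^2 - 28*y + 216.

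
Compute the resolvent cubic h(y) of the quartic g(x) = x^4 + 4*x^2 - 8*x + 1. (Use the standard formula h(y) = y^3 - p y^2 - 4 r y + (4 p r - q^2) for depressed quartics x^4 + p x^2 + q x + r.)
h(y) = y^3 - 4*y^2 - 4*y - 48

Identify coefficients: p = 4, q = -8, r = 1.
Plug into h(y) = y^3 - p y^2 - 4 r y + (4 p r - q^2):
  h(y) = y^3 - (4) y^2 - 4*(1) y + (4*(4)*(1) - (-8)^2)
       = y^3 + (-4) y^2 + (-4) y + (-48).
Simplifying: h(y) = y^3 - 4*y^2 - 4*y - 48.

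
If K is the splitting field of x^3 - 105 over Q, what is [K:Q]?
[K:Q] = 6

x^3 - 105 has one real root r = 105^(1/3) and two complex roots r*zeta_3, r*zeta_3^2 where zeta_3 = e^(2*pi*i/3). The splitting field is Q(r, zeta_3). [Q(r):Q] = 3 and [Q(zeta_3):Q] = 2 with gcd = 1, so [Q(r, zeta_3):Q] = 3 * 2 = 6.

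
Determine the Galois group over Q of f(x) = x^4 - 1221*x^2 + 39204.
Gal(K/Q) = Z/2Z (cyclic of order 2)

f factors as (x^2 - 33)(x^2 - 1188), so the splitting field is K = Q(sqrt(33), sqrt(1188)). The squarefree part of 33 is 33 and the squarefree part of 1188 is also 33, so sqrt(33) and sqrt(1188) are both rational multiples of sqrt(33). Hence Q(sqrt(33)) = Q(sqrt(1188)) = Q(sqrt(33)), and the splitting field collapses to a single degree-2 extension with Galois group Z/2Z.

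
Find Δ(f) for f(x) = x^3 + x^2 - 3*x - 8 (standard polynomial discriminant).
Δ = -1147

For x^3 + a x^2 + b x + c the discriminant is Δ = 18 a b c - 4 a^3 c + a^2 b^2 - 4 b^3 - 27 c^2.
Plug a = 1, b = -3, c = -8:
  18*(1)*(-3)*(-8) - 4*(1)^3*(-8) + (1)^2*(-3)^2 - 4*(-3)^3 - 27*(-8)^2
  = 432 + (32) + 9 + (108) + (-1728)
  = -1147.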